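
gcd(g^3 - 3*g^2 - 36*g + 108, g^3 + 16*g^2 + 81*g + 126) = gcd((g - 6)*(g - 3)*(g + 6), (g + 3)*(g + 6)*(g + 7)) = g + 6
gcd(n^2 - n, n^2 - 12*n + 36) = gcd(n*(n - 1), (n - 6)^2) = 1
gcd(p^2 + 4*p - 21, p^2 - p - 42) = 1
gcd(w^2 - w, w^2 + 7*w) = w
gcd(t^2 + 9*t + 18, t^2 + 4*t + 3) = t + 3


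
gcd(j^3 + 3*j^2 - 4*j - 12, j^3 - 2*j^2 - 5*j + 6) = j + 2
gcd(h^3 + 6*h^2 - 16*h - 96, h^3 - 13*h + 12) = h + 4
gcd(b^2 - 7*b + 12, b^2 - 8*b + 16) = b - 4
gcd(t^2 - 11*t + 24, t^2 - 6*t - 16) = t - 8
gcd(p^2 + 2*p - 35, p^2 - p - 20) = p - 5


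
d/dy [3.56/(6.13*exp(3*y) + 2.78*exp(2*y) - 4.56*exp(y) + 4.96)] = (-65.4684*exp(2*y) - 19.7936*exp(y) + 16.2336)*exp(y)/(6.13*exp(3*y) + 2.78*exp(2*y) - 4.56*exp(y) + 4.96)^2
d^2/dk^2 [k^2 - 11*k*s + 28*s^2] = 2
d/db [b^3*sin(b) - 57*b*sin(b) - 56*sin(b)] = b^3*cos(b) + 3*b^2*sin(b) - 57*b*cos(b) - 57*sin(b) - 56*cos(b)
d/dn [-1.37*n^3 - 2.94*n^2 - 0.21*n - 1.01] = -4.11*n^2 - 5.88*n - 0.21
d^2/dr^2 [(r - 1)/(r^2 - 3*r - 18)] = 2*((4 - 3*r)*(-r^2 + 3*r + 18) - (r - 1)*(2*r - 3)^2)/(-r^2 + 3*r + 18)^3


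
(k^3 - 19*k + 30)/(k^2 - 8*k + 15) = (k^2 + 3*k - 10)/(k - 5)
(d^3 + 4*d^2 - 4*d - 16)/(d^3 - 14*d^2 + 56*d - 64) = (d^2 + 6*d + 8)/(d^2 - 12*d + 32)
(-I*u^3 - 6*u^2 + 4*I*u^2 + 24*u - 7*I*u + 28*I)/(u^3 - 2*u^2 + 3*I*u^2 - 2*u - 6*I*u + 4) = (-I*u^2 + u*(-7 + 4*I) + 28)/(u^2 + 2*u*(-1 + I) - 4*I)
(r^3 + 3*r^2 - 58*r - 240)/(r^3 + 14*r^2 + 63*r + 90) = (r - 8)/(r + 3)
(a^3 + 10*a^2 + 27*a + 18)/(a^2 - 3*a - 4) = (a^2 + 9*a + 18)/(a - 4)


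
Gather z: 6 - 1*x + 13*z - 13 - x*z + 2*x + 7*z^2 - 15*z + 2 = x + 7*z^2 + z*(-x - 2) - 5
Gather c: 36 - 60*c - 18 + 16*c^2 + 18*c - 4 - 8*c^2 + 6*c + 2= 8*c^2 - 36*c + 16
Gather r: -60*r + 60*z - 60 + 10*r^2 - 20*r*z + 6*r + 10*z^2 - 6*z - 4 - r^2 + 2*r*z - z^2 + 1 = 9*r^2 + r*(-18*z - 54) + 9*z^2 + 54*z - 63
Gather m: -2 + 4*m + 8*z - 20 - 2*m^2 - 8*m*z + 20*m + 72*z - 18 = -2*m^2 + m*(24 - 8*z) + 80*z - 40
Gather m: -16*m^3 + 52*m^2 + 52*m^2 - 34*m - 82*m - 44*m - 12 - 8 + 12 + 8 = -16*m^3 + 104*m^2 - 160*m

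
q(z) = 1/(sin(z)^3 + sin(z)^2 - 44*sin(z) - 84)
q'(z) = (-3*sin(z)^2*cos(z) - 2*sin(z)*cos(z) + 44*cos(z))/(sin(z)^3 + sin(z)^2 - 44*sin(z) - 84)^2 = (-3*sin(z)^2 - 2*sin(z) + 44)*cos(z)/(sin(z)^3 + sin(z)^2 - 44*sin(z) - 84)^2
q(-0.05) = -0.01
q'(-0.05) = 0.01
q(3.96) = -0.02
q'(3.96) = -0.01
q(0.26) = -0.01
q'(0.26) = 0.00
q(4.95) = -0.02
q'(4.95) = 0.01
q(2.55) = -0.01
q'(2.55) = -0.00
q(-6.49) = -0.01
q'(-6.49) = 0.01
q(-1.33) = -0.02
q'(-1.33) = 0.01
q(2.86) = -0.01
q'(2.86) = -0.00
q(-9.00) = -0.02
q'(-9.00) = -0.00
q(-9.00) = -0.02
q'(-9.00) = -0.00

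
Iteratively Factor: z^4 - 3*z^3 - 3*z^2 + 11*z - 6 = (z - 3)*(z^3 - 3*z + 2) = (z - 3)*(z + 2)*(z^2 - 2*z + 1) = (z - 3)*(z - 1)*(z + 2)*(z - 1)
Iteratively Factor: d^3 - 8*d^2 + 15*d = (d)*(d^2 - 8*d + 15) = d*(d - 5)*(d - 3)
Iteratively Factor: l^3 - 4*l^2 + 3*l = (l - 1)*(l^2 - 3*l) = (l - 3)*(l - 1)*(l)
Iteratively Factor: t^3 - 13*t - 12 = (t + 3)*(t^2 - 3*t - 4) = (t + 1)*(t + 3)*(t - 4)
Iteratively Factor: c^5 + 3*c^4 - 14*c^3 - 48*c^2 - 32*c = (c - 4)*(c^4 + 7*c^3 + 14*c^2 + 8*c) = (c - 4)*(c + 4)*(c^3 + 3*c^2 + 2*c) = (c - 4)*(c + 1)*(c + 4)*(c^2 + 2*c) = (c - 4)*(c + 1)*(c + 2)*(c + 4)*(c)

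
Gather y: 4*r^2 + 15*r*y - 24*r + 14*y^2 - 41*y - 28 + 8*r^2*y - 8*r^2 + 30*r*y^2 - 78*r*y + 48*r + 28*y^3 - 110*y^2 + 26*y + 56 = -4*r^2 + 24*r + 28*y^3 + y^2*(30*r - 96) + y*(8*r^2 - 63*r - 15) + 28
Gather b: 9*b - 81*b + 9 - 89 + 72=-72*b - 8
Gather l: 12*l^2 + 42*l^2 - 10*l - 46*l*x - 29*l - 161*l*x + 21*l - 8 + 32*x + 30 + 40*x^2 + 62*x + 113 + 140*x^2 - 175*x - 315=54*l^2 + l*(-207*x - 18) + 180*x^2 - 81*x - 180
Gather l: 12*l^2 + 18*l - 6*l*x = 12*l^2 + l*(18 - 6*x)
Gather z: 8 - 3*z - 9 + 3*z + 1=0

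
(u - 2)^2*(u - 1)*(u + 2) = u^4 - 3*u^3 - 2*u^2 + 12*u - 8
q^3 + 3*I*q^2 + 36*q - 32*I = (q - 4*I)*(q - I)*(q + 8*I)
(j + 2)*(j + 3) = j^2 + 5*j + 6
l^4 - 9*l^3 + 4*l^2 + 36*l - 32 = (l - 8)*(l - 2)*(l - 1)*(l + 2)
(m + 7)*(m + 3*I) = m^2 + 7*m + 3*I*m + 21*I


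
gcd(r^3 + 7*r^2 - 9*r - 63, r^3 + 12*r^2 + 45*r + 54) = r + 3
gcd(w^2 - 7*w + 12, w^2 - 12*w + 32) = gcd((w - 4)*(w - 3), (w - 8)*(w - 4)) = w - 4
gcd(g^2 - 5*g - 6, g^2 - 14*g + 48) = g - 6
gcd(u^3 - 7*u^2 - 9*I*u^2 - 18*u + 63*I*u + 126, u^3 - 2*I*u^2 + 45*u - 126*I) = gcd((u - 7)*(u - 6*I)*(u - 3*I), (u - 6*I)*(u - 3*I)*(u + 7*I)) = u^2 - 9*I*u - 18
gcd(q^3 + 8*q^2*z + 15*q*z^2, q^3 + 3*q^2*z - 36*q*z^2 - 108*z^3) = q + 3*z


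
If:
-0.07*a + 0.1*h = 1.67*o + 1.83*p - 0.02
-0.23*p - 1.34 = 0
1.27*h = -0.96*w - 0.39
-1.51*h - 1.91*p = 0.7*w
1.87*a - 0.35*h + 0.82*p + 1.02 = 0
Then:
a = 5.67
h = 19.54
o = 7.33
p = -5.83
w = -26.26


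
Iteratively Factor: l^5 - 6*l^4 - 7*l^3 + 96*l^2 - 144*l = (l)*(l^4 - 6*l^3 - 7*l^2 + 96*l - 144) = l*(l - 4)*(l^3 - 2*l^2 - 15*l + 36) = l*(l - 4)*(l - 3)*(l^2 + l - 12) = l*(l - 4)*(l - 3)^2*(l + 4)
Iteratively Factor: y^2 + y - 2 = (y + 2)*(y - 1)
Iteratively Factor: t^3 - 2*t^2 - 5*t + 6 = (t - 3)*(t^2 + t - 2) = (t - 3)*(t + 2)*(t - 1)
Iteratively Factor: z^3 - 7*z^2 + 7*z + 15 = (z - 5)*(z^2 - 2*z - 3) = (z - 5)*(z - 3)*(z + 1)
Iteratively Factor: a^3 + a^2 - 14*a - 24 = (a + 3)*(a^2 - 2*a - 8) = (a + 2)*(a + 3)*(a - 4)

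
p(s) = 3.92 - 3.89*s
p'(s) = -3.89000000000000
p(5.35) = -16.89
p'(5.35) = -3.89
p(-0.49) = 5.83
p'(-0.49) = -3.89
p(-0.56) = 6.10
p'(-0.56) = -3.89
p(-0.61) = 6.29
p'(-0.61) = -3.89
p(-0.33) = 5.20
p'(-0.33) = -3.89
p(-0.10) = 4.31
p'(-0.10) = -3.89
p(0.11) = 3.49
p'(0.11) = -3.89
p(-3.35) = 16.95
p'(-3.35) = -3.89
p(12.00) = -42.76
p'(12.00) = -3.89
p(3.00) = -7.75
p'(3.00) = -3.89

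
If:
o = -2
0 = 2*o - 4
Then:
No Solution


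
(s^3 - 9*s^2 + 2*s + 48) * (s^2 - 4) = s^5 - 9*s^4 - 2*s^3 + 84*s^2 - 8*s - 192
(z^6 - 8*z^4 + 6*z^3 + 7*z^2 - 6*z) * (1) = z^6 - 8*z^4 + 6*z^3 + 7*z^2 - 6*z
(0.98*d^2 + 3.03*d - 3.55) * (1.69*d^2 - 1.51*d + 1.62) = 1.6562*d^4 + 3.6409*d^3 - 8.9872*d^2 + 10.2691*d - 5.751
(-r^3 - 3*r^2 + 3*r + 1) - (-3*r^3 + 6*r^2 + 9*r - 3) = 2*r^3 - 9*r^2 - 6*r + 4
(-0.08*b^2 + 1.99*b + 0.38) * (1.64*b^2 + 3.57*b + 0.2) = -0.1312*b^4 + 2.978*b^3 + 7.7115*b^2 + 1.7546*b + 0.076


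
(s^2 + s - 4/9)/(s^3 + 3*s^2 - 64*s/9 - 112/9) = (3*s - 1)/(3*s^2 + 5*s - 28)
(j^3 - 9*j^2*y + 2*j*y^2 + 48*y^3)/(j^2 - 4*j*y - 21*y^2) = (-j^3 + 9*j^2*y - 2*j*y^2 - 48*y^3)/(-j^2 + 4*j*y + 21*y^2)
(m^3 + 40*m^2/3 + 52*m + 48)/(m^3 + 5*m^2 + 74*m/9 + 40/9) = 3*(m^2 + 12*m + 36)/(3*m^2 + 11*m + 10)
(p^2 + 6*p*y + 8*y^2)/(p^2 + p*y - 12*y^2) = (-p - 2*y)/(-p + 3*y)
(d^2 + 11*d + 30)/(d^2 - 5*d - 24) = (d^2 + 11*d + 30)/(d^2 - 5*d - 24)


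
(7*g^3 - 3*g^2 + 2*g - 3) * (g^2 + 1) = 7*g^5 - 3*g^4 + 9*g^3 - 6*g^2 + 2*g - 3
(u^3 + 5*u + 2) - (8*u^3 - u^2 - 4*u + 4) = -7*u^3 + u^2 + 9*u - 2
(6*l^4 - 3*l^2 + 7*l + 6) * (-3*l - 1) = -18*l^5 - 6*l^4 + 9*l^3 - 18*l^2 - 25*l - 6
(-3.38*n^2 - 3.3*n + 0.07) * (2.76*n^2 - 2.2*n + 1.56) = -9.3288*n^4 - 1.672*n^3 + 2.1804*n^2 - 5.302*n + 0.1092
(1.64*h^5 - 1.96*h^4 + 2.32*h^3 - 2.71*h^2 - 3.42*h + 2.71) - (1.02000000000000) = 1.64*h^5 - 1.96*h^4 + 2.32*h^3 - 2.71*h^2 - 3.42*h + 1.69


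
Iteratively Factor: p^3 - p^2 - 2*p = (p - 2)*(p^2 + p) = p*(p - 2)*(p + 1)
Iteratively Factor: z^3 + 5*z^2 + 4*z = (z + 1)*(z^2 + 4*z) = (z + 1)*(z + 4)*(z)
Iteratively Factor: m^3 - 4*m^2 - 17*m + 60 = (m + 4)*(m^2 - 8*m + 15) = (m - 3)*(m + 4)*(m - 5)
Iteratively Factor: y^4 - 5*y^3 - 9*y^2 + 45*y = (y - 3)*(y^3 - 2*y^2 - 15*y) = (y - 5)*(y - 3)*(y^2 + 3*y) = y*(y - 5)*(y - 3)*(y + 3)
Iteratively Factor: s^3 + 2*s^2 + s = (s)*(s^2 + 2*s + 1) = s*(s + 1)*(s + 1)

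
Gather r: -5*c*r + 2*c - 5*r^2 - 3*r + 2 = 2*c - 5*r^2 + r*(-5*c - 3) + 2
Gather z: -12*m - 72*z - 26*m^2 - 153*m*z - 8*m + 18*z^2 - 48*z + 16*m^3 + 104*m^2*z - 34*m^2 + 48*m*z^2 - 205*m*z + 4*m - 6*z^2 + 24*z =16*m^3 - 60*m^2 - 16*m + z^2*(48*m + 12) + z*(104*m^2 - 358*m - 96)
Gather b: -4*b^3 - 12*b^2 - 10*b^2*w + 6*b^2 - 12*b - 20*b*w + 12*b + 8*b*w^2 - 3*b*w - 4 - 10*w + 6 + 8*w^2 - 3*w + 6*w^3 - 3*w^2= -4*b^3 + b^2*(-10*w - 6) + b*(8*w^2 - 23*w) + 6*w^3 + 5*w^2 - 13*w + 2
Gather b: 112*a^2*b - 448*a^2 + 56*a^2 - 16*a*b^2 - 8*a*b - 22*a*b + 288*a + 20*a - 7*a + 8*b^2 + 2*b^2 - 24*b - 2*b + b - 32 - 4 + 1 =-392*a^2 + 301*a + b^2*(10 - 16*a) + b*(112*a^2 - 30*a - 25) - 35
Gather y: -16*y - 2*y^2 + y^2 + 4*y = -y^2 - 12*y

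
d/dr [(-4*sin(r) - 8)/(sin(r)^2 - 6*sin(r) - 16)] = 4*cos(r)/(sin(r) - 8)^2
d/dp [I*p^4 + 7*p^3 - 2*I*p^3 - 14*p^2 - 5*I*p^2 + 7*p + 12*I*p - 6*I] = 4*I*p^3 + p^2*(21 - 6*I) + p*(-28 - 10*I) + 7 + 12*I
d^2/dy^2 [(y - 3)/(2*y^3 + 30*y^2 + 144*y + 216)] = 3*(y^3 - 3*y^2 - 69*y - 171)/(y^7 + 33*y^6 + 459*y^5 + 3483*y^4 + 15552*y^3 + 40824*y^2 + 58320*y + 34992)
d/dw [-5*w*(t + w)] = -5*t - 10*w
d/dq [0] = 0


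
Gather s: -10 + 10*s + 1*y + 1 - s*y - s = s*(9 - y) + y - 9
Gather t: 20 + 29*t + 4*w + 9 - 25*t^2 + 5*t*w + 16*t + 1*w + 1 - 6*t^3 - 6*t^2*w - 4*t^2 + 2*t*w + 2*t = -6*t^3 + t^2*(-6*w - 29) + t*(7*w + 47) + 5*w + 30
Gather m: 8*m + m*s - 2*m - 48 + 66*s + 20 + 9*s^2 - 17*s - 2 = m*(s + 6) + 9*s^2 + 49*s - 30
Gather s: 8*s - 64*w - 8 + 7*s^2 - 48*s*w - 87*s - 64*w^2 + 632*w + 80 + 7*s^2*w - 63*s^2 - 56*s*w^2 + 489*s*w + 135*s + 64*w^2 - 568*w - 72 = s^2*(7*w - 56) + s*(-56*w^2 + 441*w + 56)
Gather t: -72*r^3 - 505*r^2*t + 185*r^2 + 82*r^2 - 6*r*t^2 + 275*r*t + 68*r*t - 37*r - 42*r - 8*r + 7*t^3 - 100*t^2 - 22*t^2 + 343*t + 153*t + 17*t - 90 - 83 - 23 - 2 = -72*r^3 + 267*r^2 - 87*r + 7*t^3 + t^2*(-6*r - 122) + t*(-505*r^2 + 343*r + 513) - 198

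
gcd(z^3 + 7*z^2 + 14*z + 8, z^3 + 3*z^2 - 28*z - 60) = z + 2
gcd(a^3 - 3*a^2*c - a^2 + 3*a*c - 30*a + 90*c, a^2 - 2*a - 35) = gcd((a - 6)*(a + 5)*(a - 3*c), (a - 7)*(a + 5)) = a + 5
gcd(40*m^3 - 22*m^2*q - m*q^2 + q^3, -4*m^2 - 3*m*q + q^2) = -4*m + q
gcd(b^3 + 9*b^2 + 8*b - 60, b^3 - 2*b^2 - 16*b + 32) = b - 2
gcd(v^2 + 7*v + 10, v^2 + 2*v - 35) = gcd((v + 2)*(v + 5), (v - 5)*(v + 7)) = 1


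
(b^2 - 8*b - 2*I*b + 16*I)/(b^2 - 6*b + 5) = (b^2 - 8*b - 2*I*b + 16*I)/(b^2 - 6*b + 5)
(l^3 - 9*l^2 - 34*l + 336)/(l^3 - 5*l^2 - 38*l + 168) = (l - 8)/(l - 4)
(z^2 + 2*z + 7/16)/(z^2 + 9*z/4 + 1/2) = (z + 7/4)/(z + 2)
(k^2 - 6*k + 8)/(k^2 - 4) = (k - 4)/(k + 2)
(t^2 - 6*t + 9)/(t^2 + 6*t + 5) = (t^2 - 6*t + 9)/(t^2 + 6*t + 5)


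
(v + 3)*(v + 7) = v^2 + 10*v + 21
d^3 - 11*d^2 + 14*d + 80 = (d - 8)*(d - 5)*(d + 2)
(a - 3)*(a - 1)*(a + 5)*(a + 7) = a^4 + 8*a^3 - 10*a^2 - 104*a + 105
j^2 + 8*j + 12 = (j + 2)*(j + 6)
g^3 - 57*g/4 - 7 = (g - 4)*(g + 1/2)*(g + 7/2)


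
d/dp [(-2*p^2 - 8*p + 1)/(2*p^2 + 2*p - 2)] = (3*p^2 + p + 7/2)/(p^4 + 2*p^3 - p^2 - 2*p + 1)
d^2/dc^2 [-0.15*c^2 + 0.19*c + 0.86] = -0.300000000000000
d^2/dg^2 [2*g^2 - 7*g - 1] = 4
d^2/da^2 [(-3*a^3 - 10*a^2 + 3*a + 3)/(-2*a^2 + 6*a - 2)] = (51*a^3 - 66*a^2 + 45*a - 23)/(a^6 - 9*a^5 + 30*a^4 - 45*a^3 + 30*a^2 - 9*a + 1)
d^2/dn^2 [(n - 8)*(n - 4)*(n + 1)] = 6*n - 22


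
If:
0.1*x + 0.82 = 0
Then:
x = -8.20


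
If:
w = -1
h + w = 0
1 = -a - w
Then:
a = 0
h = 1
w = -1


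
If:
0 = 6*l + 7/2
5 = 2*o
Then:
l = -7/12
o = 5/2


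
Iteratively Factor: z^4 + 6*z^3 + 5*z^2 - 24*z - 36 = (z + 2)*(z^3 + 4*z^2 - 3*z - 18) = (z + 2)*(z + 3)*(z^2 + z - 6) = (z + 2)*(z + 3)^2*(z - 2)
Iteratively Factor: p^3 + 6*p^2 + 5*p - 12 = (p - 1)*(p^2 + 7*p + 12) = (p - 1)*(p + 4)*(p + 3)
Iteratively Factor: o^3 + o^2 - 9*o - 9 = (o + 1)*(o^2 - 9) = (o + 1)*(o + 3)*(o - 3)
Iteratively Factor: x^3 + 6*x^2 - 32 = (x + 4)*(x^2 + 2*x - 8) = (x - 2)*(x + 4)*(x + 4)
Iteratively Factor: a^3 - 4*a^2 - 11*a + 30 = (a + 3)*(a^2 - 7*a + 10) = (a - 2)*(a + 3)*(a - 5)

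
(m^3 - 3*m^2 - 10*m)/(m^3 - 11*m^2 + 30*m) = (m + 2)/(m - 6)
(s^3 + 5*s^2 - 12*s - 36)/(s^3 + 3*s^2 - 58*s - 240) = (s^2 - s - 6)/(s^2 - 3*s - 40)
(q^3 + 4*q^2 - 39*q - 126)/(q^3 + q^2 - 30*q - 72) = (q + 7)/(q + 4)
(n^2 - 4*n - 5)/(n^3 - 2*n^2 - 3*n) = (n - 5)/(n*(n - 3))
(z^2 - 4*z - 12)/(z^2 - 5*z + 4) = (z^2 - 4*z - 12)/(z^2 - 5*z + 4)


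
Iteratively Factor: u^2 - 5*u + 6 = (u - 3)*(u - 2)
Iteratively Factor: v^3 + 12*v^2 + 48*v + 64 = (v + 4)*(v^2 + 8*v + 16) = (v + 4)^2*(v + 4)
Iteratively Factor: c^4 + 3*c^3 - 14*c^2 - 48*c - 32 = (c + 1)*(c^3 + 2*c^2 - 16*c - 32) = (c + 1)*(c + 4)*(c^2 - 2*c - 8) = (c + 1)*(c + 2)*(c + 4)*(c - 4)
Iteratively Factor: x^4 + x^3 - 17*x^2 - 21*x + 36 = (x + 3)*(x^3 - 2*x^2 - 11*x + 12) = (x - 4)*(x + 3)*(x^2 + 2*x - 3) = (x - 4)*(x + 3)^2*(x - 1)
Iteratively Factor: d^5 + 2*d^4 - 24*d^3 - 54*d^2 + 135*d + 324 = (d - 4)*(d^4 + 6*d^3 - 54*d - 81) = (d - 4)*(d - 3)*(d^3 + 9*d^2 + 27*d + 27) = (d - 4)*(d - 3)*(d + 3)*(d^2 + 6*d + 9) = (d - 4)*(d - 3)*(d + 3)^2*(d + 3)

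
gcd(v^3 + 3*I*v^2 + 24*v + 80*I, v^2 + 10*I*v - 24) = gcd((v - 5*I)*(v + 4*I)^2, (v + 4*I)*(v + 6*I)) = v + 4*I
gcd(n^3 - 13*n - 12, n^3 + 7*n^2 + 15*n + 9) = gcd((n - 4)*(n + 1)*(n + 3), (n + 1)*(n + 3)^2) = n^2 + 4*n + 3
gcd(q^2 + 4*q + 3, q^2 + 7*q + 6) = q + 1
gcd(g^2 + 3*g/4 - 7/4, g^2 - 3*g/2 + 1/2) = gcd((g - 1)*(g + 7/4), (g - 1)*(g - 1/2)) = g - 1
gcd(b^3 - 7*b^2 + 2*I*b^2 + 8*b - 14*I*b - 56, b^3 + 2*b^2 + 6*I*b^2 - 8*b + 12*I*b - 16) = b + 4*I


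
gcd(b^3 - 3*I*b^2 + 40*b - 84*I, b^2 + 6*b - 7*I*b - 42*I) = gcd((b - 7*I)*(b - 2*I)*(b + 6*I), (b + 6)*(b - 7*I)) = b - 7*I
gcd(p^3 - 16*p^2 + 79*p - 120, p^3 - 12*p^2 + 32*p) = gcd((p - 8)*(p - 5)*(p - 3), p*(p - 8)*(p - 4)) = p - 8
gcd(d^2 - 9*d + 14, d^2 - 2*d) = d - 2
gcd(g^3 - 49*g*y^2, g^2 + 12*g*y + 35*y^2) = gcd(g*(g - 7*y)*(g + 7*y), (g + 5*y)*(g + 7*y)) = g + 7*y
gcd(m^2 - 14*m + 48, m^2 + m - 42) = m - 6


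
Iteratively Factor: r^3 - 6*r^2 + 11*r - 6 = (r - 3)*(r^2 - 3*r + 2) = (r - 3)*(r - 1)*(r - 2)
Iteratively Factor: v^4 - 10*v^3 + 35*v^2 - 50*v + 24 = (v - 3)*(v^3 - 7*v^2 + 14*v - 8) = (v - 3)*(v - 1)*(v^2 - 6*v + 8) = (v - 3)*(v - 2)*(v - 1)*(v - 4)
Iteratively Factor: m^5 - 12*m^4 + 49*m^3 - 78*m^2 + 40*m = (m)*(m^4 - 12*m^3 + 49*m^2 - 78*m + 40) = m*(m - 4)*(m^3 - 8*m^2 + 17*m - 10) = m*(m - 5)*(m - 4)*(m^2 - 3*m + 2) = m*(m - 5)*(m - 4)*(m - 1)*(m - 2)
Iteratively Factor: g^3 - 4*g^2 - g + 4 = (g + 1)*(g^2 - 5*g + 4) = (g - 4)*(g + 1)*(g - 1)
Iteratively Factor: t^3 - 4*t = (t)*(t^2 - 4) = t*(t + 2)*(t - 2)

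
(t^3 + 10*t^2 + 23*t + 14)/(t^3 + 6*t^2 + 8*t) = (t^2 + 8*t + 7)/(t*(t + 4))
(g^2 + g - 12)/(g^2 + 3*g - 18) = (g + 4)/(g + 6)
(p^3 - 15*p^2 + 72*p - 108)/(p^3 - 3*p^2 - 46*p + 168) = (p^2 - 9*p + 18)/(p^2 + 3*p - 28)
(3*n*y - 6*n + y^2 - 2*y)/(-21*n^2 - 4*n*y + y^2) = (y - 2)/(-7*n + y)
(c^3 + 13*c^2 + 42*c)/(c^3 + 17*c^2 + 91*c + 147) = c*(c + 6)/(c^2 + 10*c + 21)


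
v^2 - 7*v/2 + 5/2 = (v - 5/2)*(v - 1)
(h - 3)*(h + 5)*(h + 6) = h^3 + 8*h^2 - 3*h - 90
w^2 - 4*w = w*(w - 4)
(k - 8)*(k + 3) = k^2 - 5*k - 24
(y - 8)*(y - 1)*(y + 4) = y^3 - 5*y^2 - 28*y + 32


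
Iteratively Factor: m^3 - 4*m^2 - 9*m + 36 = (m - 3)*(m^2 - m - 12) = (m - 4)*(m - 3)*(m + 3)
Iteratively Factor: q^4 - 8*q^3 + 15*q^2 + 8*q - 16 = (q - 1)*(q^3 - 7*q^2 + 8*q + 16) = (q - 1)*(q + 1)*(q^2 - 8*q + 16) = (q - 4)*(q - 1)*(q + 1)*(q - 4)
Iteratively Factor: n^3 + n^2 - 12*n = (n)*(n^2 + n - 12) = n*(n + 4)*(n - 3)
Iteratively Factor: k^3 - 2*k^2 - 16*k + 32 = (k + 4)*(k^2 - 6*k + 8) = (k - 2)*(k + 4)*(k - 4)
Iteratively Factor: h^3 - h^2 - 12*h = (h)*(h^2 - h - 12) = h*(h - 4)*(h + 3)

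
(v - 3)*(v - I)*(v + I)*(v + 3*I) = v^4 - 3*v^3 + 3*I*v^3 + v^2 - 9*I*v^2 - 3*v + 3*I*v - 9*I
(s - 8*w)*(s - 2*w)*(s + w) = s^3 - 9*s^2*w + 6*s*w^2 + 16*w^3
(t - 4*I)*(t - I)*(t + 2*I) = t^3 - 3*I*t^2 + 6*t - 8*I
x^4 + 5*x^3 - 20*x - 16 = (x - 2)*(x + 1)*(x + 2)*(x + 4)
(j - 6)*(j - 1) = j^2 - 7*j + 6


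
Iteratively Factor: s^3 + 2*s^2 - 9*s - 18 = (s + 3)*(s^2 - s - 6) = (s - 3)*(s + 3)*(s + 2)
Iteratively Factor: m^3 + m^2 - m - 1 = (m + 1)*(m^2 - 1) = (m + 1)^2*(m - 1)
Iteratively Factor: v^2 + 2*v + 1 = (v + 1)*(v + 1)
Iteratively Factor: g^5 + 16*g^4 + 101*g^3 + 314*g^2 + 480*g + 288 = (g + 2)*(g^4 + 14*g^3 + 73*g^2 + 168*g + 144) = (g + 2)*(g + 3)*(g^3 + 11*g^2 + 40*g + 48) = (g + 2)*(g + 3)*(g + 4)*(g^2 + 7*g + 12) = (g + 2)*(g + 3)^2*(g + 4)*(g + 4)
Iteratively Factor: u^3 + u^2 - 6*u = (u - 2)*(u^2 + 3*u) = u*(u - 2)*(u + 3)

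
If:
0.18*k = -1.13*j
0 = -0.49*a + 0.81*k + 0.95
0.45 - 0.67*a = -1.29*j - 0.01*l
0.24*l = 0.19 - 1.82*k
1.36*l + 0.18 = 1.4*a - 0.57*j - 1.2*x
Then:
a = 0.94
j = 0.10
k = -0.61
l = 5.38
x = -5.20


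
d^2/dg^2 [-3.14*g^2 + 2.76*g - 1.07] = -6.28000000000000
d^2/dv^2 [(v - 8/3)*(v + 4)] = 2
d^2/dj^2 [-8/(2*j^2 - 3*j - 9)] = 16*(-4*j^2 + 6*j + (4*j - 3)^2 + 18)/(-2*j^2 + 3*j + 9)^3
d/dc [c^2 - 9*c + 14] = 2*c - 9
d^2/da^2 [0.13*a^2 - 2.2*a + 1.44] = 0.260000000000000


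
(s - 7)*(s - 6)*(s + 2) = s^3 - 11*s^2 + 16*s + 84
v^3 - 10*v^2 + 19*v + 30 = (v - 6)*(v - 5)*(v + 1)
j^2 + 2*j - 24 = (j - 4)*(j + 6)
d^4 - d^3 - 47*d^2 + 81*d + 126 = (d - 6)*(d - 3)*(d + 1)*(d + 7)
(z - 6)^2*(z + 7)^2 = z^4 + 2*z^3 - 83*z^2 - 84*z + 1764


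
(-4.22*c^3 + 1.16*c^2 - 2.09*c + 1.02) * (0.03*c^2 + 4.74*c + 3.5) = -0.1266*c^5 - 19.968*c^4 - 9.3343*c^3 - 5.816*c^2 - 2.4802*c + 3.57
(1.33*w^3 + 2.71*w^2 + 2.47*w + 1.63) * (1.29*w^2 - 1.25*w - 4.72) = 1.7157*w^5 + 1.8334*w^4 - 6.4788*w^3 - 13.776*w^2 - 13.6959*w - 7.6936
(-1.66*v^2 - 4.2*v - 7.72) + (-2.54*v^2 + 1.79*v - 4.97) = -4.2*v^2 - 2.41*v - 12.69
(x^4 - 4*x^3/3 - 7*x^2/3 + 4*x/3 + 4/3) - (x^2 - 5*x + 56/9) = x^4 - 4*x^3/3 - 10*x^2/3 + 19*x/3 - 44/9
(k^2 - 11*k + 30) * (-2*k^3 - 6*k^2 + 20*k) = -2*k^5 + 16*k^4 + 26*k^3 - 400*k^2 + 600*k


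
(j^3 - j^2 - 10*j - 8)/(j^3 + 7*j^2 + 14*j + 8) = (j - 4)/(j + 4)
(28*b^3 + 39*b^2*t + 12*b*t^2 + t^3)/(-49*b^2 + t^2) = (4*b^2 + 5*b*t + t^2)/(-7*b + t)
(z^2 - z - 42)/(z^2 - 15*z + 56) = (z + 6)/(z - 8)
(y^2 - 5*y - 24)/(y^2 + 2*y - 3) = (y - 8)/(y - 1)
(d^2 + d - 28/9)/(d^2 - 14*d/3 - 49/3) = (d - 4/3)/(d - 7)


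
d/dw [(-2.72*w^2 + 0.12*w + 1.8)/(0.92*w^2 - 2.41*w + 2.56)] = (6.4448*w^2 - 17.2384*w + 4.6452)/(0.8464*w^4 - 4.4344*w^3 + 10.5185*w^2 - 12.3392*w + 6.5536)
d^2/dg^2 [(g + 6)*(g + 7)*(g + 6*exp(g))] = 6*g^2*exp(g) + 102*g*exp(g) + 6*g + 420*exp(g) + 26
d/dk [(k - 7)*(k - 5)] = 2*k - 12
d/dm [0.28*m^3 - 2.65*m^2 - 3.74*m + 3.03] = 0.84*m^2 - 5.3*m - 3.74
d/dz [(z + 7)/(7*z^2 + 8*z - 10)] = (7*z^2 + 8*z - 2*(z + 7)*(7*z + 4) - 10)/(7*z^2 + 8*z - 10)^2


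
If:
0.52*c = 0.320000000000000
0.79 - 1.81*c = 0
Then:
No Solution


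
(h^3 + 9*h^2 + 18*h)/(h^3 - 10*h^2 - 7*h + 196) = h*(h^2 + 9*h + 18)/(h^3 - 10*h^2 - 7*h + 196)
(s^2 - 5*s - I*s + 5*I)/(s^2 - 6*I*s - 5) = (s - 5)/(s - 5*I)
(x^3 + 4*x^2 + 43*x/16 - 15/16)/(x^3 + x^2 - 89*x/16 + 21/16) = (4*x + 5)/(4*x - 7)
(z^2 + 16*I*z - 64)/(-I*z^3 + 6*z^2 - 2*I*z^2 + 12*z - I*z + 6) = (I*z^2 - 16*z - 64*I)/(z^3 + z^2*(2 + 6*I) + z*(1 + 12*I) + 6*I)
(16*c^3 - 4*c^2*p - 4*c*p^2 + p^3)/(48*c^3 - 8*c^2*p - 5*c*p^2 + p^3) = (-4*c^2 + p^2)/(-12*c^2 - c*p + p^2)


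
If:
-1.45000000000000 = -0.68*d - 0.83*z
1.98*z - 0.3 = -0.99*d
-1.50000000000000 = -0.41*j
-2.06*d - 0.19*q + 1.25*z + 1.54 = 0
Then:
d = 5.00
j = 3.66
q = -61.52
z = -2.35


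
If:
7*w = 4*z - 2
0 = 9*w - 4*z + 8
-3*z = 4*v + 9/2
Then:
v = 39/16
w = -3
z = -19/4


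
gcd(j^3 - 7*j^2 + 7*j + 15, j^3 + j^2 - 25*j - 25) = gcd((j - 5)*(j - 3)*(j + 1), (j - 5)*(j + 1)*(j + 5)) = j^2 - 4*j - 5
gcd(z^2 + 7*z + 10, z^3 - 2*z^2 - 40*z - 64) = z + 2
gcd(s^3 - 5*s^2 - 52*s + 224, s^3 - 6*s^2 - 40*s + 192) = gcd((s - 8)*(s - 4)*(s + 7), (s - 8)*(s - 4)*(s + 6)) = s^2 - 12*s + 32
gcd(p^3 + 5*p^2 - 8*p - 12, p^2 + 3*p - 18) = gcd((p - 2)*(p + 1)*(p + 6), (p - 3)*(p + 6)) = p + 6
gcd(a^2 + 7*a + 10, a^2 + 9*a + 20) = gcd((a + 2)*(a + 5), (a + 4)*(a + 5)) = a + 5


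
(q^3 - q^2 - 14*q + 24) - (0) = q^3 - q^2 - 14*q + 24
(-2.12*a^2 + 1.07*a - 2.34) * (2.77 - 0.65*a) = 1.378*a^3 - 6.5679*a^2 + 4.4849*a - 6.4818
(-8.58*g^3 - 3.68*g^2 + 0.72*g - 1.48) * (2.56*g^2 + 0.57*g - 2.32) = -21.9648*g^5 - 14.3114*g^4 + 19.6512*g^3 + 5.1592*g^2 - 2.514*g + 3.4336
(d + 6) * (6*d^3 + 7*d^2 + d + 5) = 6*d^4 + 43*d^3 + 43*d^2 + 11*d + 30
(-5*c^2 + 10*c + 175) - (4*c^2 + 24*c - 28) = -9*c^2 - 14*c + 203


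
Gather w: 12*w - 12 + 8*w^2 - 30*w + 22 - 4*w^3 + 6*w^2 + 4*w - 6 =-4*w^3 + 14*w^2 - 14*w + 4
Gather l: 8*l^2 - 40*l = 8*l^2 - 40*l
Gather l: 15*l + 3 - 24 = 15*l - 21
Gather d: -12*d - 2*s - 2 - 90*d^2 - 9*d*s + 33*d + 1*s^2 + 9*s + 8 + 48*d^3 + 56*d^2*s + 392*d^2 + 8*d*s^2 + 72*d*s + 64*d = 48*d^3 + d^2*(56*s + 302) + d*(8*s^2 + 63*s + 85) + s^2 + 7*s + 6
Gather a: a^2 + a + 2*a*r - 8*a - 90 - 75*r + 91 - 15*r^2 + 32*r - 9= a^2 + a*(2*r - 7) - 15*r^2 - 43*r - 8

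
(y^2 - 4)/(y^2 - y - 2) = (y + 2)/(y + 1)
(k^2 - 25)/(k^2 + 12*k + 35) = (k - 5)/(k + 7)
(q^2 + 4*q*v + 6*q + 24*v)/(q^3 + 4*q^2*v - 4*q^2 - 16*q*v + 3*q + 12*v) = (q + 6)/(q^2 - 4*q + 3)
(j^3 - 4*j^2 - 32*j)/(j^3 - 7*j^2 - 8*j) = (j + 4)/(j + 1)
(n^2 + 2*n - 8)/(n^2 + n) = (n^2 + 2*n - 8)/(n*(n + 1))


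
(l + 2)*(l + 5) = l^2 + 7*l + 10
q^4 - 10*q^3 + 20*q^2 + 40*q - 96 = (q - 6)*(q - 4)*(q - 2)*(q + 2)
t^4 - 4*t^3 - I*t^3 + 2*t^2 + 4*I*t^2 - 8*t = t*(t - 4)*(t - 2*I)*(t + I)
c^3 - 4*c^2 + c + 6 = (c - 3)*(c - 2)*(c + 1)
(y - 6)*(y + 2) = y^2 - 4*y - 12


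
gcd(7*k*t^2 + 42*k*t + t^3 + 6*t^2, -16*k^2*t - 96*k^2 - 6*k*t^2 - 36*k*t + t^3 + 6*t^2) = t + 6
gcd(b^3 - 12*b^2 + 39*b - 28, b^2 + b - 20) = b - 4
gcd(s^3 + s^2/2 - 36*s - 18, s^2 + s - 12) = 1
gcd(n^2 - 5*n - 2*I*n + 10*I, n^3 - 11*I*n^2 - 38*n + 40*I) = n - 2*I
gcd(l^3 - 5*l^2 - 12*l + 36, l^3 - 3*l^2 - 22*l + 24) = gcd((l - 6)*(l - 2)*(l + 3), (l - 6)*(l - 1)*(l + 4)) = l - 6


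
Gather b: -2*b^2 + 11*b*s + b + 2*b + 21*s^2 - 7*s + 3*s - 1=-2*b^2 + b*(11*s + 3) + 21*s^2 - 4*s - 1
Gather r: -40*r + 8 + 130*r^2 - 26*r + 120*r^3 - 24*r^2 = 120*r^3 + 106*r^2 - 66*r + 8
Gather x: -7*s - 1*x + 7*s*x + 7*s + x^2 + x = 7*s*x + x^2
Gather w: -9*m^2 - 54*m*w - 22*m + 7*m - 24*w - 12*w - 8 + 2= -9*m^2 - 15*m + w*(-54*m - 36) - 6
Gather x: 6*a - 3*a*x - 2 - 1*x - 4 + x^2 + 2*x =6*a + x^2 + x*(1 - 3*a) - 6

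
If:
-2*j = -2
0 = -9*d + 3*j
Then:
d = 1/3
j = 1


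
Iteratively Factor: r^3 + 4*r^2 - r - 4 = (r - 1)*(r^2 + 5*r + 4) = (r - 1)*(r + 4)*(r + 1)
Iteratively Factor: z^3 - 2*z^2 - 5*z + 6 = (z + 2)*(z^2 - 4*z + 3) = (z - 1)*(z + 2)*(z - 3)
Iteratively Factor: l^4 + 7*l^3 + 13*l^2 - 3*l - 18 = (l + 3)*(l^3 + 4*l^2 + l - 6) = (l + 2)*(l + 3)*(l^2 + 2*l - 3) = (l + 2)*(l + 3)^2*(l - 1)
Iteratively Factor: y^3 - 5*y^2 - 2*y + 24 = (y + 2)*(y^2 - 7*y + 12) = (y - 4)*(y + 2)*(y - 3)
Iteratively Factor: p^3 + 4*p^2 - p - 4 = (p + 1)*(p^2 + 3*p - 4) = (p - 1)*(p + 1)*(p + 4)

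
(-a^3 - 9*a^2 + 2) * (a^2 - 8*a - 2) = -a^5 - a^4 + 74*a^3 + 20*a^2 - 16*a - 4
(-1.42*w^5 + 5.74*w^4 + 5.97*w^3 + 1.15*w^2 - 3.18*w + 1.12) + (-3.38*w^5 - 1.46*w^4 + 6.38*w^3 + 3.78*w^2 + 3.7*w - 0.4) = -4.8*w^5 + 4.28*w^4 + 12.35*w^3 + 4.93*w^2 + 0.52*w + 0.72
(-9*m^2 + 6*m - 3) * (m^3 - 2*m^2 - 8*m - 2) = -9*m^5 + 24*m^4 + 57*m^3 - 24*m^2 + 12*m + 6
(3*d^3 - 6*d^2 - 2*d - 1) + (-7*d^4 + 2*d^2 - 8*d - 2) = -7*d^4 + 3*d^3 - 4*d^2 - 10*d - 3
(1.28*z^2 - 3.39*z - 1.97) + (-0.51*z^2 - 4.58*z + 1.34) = 0.77*z^2 - 7.97*z - 0.63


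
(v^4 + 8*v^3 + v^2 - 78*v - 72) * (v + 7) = v^5 + 15*v^4 + 57*v^3 - 71*v^2 - 618*v - 504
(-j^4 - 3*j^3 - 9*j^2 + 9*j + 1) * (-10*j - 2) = 10*j^5 + 32*j^4 + 96*j^3 - 72*j^2 - 28*j - 2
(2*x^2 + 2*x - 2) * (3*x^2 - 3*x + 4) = 6*x^4 - 4*x^2 + 14*x - 8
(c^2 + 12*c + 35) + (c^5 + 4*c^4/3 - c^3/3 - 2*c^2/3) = c^5 + 4*c^4/3 - c^3/3 + c^2/3 + 12*c + 35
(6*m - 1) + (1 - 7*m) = -m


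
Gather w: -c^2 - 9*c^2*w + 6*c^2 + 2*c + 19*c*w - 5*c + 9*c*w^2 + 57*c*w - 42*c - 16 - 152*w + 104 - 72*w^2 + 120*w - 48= 5*c^2 - 45*c + w^2*(9*c - 72) + w*(-9*c^2 + 76*c - 32) + 40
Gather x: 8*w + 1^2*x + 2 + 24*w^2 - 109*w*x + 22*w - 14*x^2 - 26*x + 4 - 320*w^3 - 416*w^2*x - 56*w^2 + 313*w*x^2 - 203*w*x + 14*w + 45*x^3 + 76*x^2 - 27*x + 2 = -320*w^3 - 32*w^2 + 44*w + 45*x^3 + x^2*(313*w + 62) + x*(-416*w^2 - 312*w - 52) + 8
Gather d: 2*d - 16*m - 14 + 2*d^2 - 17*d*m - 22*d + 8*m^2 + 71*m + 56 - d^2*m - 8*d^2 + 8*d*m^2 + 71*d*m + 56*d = d^2*(-m - 6) + d*(8*m^2 + 54*m + 36) + 8*m^2 + 55*m + 42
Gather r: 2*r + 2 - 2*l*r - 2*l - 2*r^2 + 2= -2*l - 2*r^2 + r*(2 - 2*l) + 4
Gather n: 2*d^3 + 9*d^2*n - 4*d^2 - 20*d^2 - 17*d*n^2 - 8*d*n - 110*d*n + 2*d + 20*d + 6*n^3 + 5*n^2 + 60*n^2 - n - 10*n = 2*d^3 - 24*d^2 + 22*d + 6*n^3 + n^2*(65 - 17*d) + n*(9*d^2 - 118*d - 11)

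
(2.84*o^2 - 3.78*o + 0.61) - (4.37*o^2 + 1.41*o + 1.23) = -1.53*o^2 - 5.19*o - 0.62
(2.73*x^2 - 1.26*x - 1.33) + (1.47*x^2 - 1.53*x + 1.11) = 4.2*x^2 - 2.79*x - 0.22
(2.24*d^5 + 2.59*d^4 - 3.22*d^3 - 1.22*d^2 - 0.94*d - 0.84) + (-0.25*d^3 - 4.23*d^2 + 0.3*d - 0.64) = 2.24*d^5 + 2.59*d^4 - 3.47*d^3 - 5.45*d^2 - 0.64*d - 1.48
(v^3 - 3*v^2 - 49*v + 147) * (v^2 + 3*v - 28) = v^5 - 86*v^3 + 84*v^2 + 1813*v - 4116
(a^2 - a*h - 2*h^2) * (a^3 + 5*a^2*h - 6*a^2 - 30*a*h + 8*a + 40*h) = a^5 + 4*a^4*h - 6*a^4 - 7*a^3*h^2 - 24*a^3*h + 8*a^3 - 10*a^2*h^3 + 42*a^2*h^2 + 32*a^2*h + 60*a*h^3 - 56*a*h^2 - 80*h^3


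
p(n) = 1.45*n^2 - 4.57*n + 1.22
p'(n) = 2.9*n - 4.57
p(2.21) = -1.80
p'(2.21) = 1.84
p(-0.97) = 7.02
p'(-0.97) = -7.38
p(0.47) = -0.61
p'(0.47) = -3.21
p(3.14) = 1.17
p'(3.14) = 4.54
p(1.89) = -2.24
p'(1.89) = 0.91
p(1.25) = -2.23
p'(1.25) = -0.94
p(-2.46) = 21.24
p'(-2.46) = -11.70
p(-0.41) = 3.34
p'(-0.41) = -5.76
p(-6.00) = 80.84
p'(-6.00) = -21.97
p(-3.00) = 27.98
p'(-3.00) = -13.27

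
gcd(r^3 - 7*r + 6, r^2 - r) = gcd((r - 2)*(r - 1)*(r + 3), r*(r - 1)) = r - 1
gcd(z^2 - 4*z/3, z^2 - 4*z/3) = z^2 - 4*z/3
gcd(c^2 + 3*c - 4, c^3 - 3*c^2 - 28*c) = c + 4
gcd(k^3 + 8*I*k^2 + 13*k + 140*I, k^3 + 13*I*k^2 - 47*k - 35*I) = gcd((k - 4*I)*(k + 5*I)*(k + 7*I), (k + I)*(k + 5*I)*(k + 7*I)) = k^2 + 12*I*k - 35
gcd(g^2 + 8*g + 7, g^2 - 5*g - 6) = g + 1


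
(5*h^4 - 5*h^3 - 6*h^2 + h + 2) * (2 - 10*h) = -50*h^5 + 60*h^4 + 50*h^3 - 22*h^2 - 18*h + 4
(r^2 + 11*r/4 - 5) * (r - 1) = r^3 + 7*r^2/4 - 31*r/4 + 5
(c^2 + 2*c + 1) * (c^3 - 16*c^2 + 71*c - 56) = c^5 - 14*c^4 + 40*c^3 + 70*c^2 - 41*c - 56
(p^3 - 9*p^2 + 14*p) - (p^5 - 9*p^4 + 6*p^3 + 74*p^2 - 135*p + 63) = -p^5 + 9*p^4 - 5*p^3 - 83*p^2 + 149*p - 63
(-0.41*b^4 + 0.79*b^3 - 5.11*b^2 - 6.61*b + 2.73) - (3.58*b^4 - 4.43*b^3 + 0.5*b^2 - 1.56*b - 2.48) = -3.99*b^4 + 5.22*b^3 - 5.61*b^2 - 5.05*b + 5.21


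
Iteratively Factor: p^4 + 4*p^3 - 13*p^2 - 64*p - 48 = (p + 1)*(p^3 + 3*p^2 - 16*p - 48) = (p + 1)*(p + 4)*(p^2 - p - 12) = (p - 4)*(p + 1)*(p + 4)*(p + 3)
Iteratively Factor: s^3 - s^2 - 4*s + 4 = (s - 2)*(s^2 + s - 2) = (s - 2)*(s - 1)*(s + 2)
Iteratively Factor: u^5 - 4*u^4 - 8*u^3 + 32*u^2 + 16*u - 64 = (u + 2)*(u^4 - 6*u^3 + 4*u^2 + 24*u - 32) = (u - 4)*(u + 2)*(u^3 - 2*u^2 - 4*u + 8) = (u - 4)*(u - 2)*(u + 2)*(u^2 - 4) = (u - 4)*(u - 2)^2*(u + 2)*(u + 2)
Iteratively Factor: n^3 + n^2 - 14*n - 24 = (n + 2)*(n^2 - n - 12) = (n + 2)*(n + 3)*(n - 4)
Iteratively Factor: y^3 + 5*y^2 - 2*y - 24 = (y - 2)*(y^2 + 7*y + 12) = (y - 2)*(y + 4)*(y + 3)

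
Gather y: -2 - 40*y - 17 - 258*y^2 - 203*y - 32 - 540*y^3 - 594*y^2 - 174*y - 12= -540*y^3 - 852*y^2 - 417*y - 63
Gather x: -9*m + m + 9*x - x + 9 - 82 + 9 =-8*m + 8*x - 64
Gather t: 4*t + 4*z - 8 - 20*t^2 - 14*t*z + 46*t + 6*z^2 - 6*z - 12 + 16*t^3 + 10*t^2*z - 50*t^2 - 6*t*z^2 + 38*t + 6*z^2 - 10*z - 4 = 16*t^3 + t^2*(10*z - 70) + t*(-6*z^2 - 14*z + 88) + 12*z^2 - 12*z - 24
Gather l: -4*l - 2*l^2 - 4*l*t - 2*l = -2*l^2 + l*(-4*t - 6)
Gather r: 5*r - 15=5*r - 15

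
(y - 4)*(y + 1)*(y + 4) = y^3 + y^2 - 16*y - 16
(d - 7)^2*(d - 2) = d^3 - 16*d^2 + 77*d - 98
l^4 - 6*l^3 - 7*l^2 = l^2*(l - 7)*(l + 1)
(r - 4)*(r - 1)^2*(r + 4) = r^4 - 2*r^3 - 15*r^2 + 32*r - 16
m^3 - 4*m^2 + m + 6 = (m - 3)*(m - 2)*(m + 1)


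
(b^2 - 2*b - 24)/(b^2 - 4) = (b^2 - 2*b - 24)/(b^2 - 4)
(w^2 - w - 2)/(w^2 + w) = (w - 2)/w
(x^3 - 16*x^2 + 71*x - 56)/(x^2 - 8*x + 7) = x - 8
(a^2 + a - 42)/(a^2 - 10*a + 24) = (a + 7)/(a - 4)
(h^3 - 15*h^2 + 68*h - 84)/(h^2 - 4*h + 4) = (h^2 - 13*h + 42)/(h - 2)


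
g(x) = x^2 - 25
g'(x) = 2*x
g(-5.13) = 1.32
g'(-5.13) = -10.26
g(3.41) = -13.37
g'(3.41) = 6.82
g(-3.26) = -14.37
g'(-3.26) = -6.52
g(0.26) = -24.93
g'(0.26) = 0.52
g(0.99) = -24.02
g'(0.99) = 1.98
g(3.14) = -15.14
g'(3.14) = 6.28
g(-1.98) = -21.08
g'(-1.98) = -3.96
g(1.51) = -22.72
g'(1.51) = 3.02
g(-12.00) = 119.00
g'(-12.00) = -24.00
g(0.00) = -25.00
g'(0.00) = 0.00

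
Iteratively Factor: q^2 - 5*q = (q - 5)*(q)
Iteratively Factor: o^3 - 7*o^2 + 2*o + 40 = (o - 4)*(o^2 - 3*o - 10) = (o - 4)*(o + 2)*(o - 5)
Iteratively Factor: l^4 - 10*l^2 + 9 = (l + 3)*(l^3 - 3*l^2 - l + 3) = (l - 1)*(l + 3)*(l^2 - 2*l - 3) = (l - 3)*(l - 1)*(l + 3)*(l + 1)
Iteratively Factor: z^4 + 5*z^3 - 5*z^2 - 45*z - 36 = (z + 3)*(z^3 + 2*z^2 - 11*z - 12) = (z - 3)*(z + 3)*(z^2 + 5*z + 4) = (z - 3)*(z + 1)*(z + 3)*(z + 4)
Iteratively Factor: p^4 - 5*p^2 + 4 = (p - 1)*(p^3 + p^2 - 4*p - 4) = (p - 1)*(p + 1)*(p^2 - 4) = (p - 1)*(p + 1)*(p + 2)*(p - 2)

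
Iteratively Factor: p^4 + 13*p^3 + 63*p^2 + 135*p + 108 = (p + 4)*(p^3 + 9*p^2 + 27*p + 27) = (p + 3)*(p + 4)*(p^2 + 6*p + 9) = (p + 3)^2*(p + 4)*(p + 3)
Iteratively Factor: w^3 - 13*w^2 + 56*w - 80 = (w - 4)*(w^2 - 9*w + 20) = (w - 5)*(w - 4)*(w - 4)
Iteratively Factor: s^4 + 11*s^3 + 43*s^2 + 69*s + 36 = (s + 1)*(s^3 + 10*s^2 + 33*s + 36) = (s + 1)*(s + 3)*(s^2 + 7*s + 12) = (s + 1)*(s + 3)*(s + 4)*(s + 3)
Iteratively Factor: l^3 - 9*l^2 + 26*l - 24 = (l - 4)*(l^2 - 5*l + 6) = (l - 4)*(l - 3)*(l - 2)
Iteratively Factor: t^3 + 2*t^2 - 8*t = (t)*(t^2 + 2*t - 8) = t*(t + 4)*(t - 2)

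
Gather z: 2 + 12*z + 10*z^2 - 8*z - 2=10*z^2 + 4*z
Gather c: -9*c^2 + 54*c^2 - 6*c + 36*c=45*c^2 + 30*c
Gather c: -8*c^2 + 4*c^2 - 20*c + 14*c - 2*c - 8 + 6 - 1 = -4*c^2 - 8*c - 3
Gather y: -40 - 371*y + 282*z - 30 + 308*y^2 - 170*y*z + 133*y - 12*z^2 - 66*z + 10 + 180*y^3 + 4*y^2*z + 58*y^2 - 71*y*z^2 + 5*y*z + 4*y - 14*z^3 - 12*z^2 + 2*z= 180*y^3 + y^2*(4*z + 366) + y*(-71*z^2 - 165*z - 234) - 14*z^3 - 24*z^2 + 218*z - 60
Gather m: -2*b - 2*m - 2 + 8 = -2*b - 2*m + 6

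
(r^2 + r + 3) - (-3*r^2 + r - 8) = 4*r^2 + 11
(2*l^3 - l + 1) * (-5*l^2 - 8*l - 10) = -10*l^5 - 16*l^4 - 15*l^3 + 3*l^2 + 2*l - 10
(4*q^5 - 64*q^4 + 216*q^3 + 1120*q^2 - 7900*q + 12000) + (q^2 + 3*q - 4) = 4*q^5 - 64*q^4 + 216*q^3 + 1121*q^2 - 7897*q + 11996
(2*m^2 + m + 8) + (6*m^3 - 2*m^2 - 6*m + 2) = 6*m^3 - 5*m + 10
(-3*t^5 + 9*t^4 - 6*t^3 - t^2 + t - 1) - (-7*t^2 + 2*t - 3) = -3*t^5 + 9*t^4 - 6*t^3 + 6*t^2 - t + 2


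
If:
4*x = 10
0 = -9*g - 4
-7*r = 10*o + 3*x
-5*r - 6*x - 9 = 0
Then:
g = -4/9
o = 261/100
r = -24/5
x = 5/2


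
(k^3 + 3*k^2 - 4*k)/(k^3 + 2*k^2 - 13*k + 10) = k*(k + 4)/(k^2 + 3*k - 10)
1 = 1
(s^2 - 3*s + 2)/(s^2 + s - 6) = (s - 1)/(s + 3)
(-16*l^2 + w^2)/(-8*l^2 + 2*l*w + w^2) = (-4*l + w)/(-2*l + w)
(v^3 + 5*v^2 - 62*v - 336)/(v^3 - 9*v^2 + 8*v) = (v^2 + 13*v + 42)/(v*(v - 1))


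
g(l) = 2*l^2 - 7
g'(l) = 4*l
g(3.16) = 12.97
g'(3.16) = 12.64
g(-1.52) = -2.38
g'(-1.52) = -6.08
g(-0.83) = -5.62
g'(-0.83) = -3.32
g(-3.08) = 11.97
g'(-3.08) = -12.32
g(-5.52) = 53.94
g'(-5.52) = -22.08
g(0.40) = -6.68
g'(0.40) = 1.60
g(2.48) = 5.30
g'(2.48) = 9.92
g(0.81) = -5.69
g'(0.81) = 3.24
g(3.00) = 11.00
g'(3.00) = 12.00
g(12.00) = 281.00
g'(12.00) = 48.00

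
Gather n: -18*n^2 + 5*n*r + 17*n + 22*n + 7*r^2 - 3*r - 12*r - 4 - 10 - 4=-18*n^2 + n*(5*r + 39) + 7*r^2 - 15*r - 18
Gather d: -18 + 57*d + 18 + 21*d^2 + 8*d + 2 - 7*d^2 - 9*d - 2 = 14*d^2 + 56*d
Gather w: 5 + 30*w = 30*w + 5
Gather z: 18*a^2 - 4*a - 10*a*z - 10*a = 18*a^2 - 10*a*z - 14*a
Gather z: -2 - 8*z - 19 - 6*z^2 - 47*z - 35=-6*z^2 - 55*z - 56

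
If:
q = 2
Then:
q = 2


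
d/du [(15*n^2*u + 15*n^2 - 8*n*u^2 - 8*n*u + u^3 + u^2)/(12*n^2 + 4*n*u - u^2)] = (180*n^4 - 192*n^3*u - 156*n^3 + 19*n^2*u^2 + 54*n^2*u + 8*n*u^3 - 4*n*u^2 - u^4)/(144*n^4 + 96*n^3*u - 8*n^2*u^2 - 8*n*u^3 + u^4)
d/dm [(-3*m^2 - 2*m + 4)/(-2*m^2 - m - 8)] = (-m^2 + 64*m + 20)/(4*m^4 + 4*m^3 + 33*m^2 + 16*m + 64)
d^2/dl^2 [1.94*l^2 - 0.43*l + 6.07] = 3.88000000000000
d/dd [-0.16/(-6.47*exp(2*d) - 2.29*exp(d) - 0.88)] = (-2.0704*exp(d) - 0.3664)*exp(d)/(6.47*exp(2*d) + 2.29*exp(d) + 0.88)^2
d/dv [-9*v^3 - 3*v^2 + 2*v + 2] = -27*v^2 - 6*v + 2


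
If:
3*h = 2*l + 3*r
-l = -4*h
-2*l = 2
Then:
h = -1/4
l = -1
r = 5/12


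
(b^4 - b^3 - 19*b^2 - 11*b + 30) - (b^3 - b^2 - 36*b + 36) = b^4 - 2*b^3 - 18*b^2 + 25*b - 6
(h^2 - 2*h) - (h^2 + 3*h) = -5*h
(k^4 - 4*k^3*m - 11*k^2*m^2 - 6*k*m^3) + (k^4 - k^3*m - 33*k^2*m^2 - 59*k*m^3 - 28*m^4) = 2*k^4 - 5*k^3*m - 44*k^2*m^2 - 65*k*m^3 - 28*m^4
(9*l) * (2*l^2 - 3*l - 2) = 18*l^3 - 27*l^2 - 18*l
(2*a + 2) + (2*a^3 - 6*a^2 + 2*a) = 2*a^3 - 6*a^2 + 4*a + 2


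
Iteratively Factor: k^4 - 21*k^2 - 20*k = (k + 4)*(k^3 - 4*k^2 - 5*k) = k*(k + 4)*(k^2 - 4*k - 5) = k*(k + 1)*(k + 4)*(k - 5)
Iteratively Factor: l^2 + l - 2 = (l - 1)*(l + 2)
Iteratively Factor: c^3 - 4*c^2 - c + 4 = (c + 1)*(c^2 - 5*c + 4) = (c - 1)*(c + 1)*(c - 4)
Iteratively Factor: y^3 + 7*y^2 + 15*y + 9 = (y + 3)*(y^2 + 4*y + 3) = (y + 1)*(y + 3)*(y + 3)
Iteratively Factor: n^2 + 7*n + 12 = (n + 3)*(n + 4)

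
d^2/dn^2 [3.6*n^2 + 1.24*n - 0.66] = 7.20000000000000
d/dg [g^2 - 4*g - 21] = 2*g - 4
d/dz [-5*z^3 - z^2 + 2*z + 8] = -15*z^2 - 2*z + 2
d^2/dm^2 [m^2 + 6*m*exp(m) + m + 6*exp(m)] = 6*m*exp(m) + 18*exp(m) + 2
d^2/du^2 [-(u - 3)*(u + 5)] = -2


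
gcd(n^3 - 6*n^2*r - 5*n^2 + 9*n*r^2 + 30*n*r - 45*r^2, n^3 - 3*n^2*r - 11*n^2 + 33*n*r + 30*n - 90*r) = -n^2 + 3*n*r + 5*n - 15*r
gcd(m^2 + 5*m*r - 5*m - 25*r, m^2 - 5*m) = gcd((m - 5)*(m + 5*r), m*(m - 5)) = m - 5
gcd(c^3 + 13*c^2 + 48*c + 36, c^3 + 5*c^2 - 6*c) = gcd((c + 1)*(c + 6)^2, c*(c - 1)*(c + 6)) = c + 6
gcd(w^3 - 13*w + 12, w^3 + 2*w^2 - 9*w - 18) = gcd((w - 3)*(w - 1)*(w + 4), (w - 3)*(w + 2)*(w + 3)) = w - 3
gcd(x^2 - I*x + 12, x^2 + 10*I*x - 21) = x + 3*I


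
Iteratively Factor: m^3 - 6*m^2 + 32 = (m - 4)*(m^2 - 2*m - 8) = (m - 4)*(m + 2)*(m - 4)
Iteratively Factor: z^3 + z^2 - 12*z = (z)*(z^2 + z - 12) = z*(z + 4)*(z - 3)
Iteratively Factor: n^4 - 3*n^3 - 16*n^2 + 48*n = (n + 4)*(n^3 - 7*n^2 + 12*n) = (n - 3)*(n + 4)*(n^2 - 4*n) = (n - 4)*(n - 3)*(n + 4)*(n)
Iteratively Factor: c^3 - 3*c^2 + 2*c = (c - 2)*(c^2 - c) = c*(c - 2)*(c - 1)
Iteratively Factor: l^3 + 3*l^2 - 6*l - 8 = (l - 2)*(l^2 + 5*l + 4) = (l - 2)*(l + 1)*(l + 4)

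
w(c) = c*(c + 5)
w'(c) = 2*c + 5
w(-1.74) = -5.67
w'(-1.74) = 1.52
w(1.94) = 13.46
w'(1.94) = 8.88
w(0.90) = 5.31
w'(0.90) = 6.80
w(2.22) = 16.03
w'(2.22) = 9.44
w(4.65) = 44.87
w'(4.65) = 14.30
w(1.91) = 13.20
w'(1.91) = 8.82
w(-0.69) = -2.97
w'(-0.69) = 3.62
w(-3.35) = -5.53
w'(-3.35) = -1.70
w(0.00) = 0.00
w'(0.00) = 5.00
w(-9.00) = 36.00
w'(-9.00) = -13.00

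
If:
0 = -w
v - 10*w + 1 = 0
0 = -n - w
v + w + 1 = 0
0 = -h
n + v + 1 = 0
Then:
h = 0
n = 0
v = -1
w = 0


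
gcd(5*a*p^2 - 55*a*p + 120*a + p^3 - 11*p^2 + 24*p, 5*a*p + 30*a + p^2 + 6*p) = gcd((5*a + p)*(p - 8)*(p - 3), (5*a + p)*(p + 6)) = 5*a + p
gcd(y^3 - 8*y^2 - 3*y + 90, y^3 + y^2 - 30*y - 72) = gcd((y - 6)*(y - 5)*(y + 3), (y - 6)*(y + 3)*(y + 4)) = y^2 - 3*y - 18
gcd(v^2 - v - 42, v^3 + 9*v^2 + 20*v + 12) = v + 6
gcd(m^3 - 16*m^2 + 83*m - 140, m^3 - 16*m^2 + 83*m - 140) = m^3 - 16*m^2 + 83*m - 140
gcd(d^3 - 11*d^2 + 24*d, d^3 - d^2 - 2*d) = d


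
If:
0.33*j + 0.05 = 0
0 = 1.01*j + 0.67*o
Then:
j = -0.15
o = 0.23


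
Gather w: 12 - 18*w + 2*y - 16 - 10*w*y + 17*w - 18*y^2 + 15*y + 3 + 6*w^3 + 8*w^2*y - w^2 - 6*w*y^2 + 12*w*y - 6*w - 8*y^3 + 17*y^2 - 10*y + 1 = 6*w^3 + w^2*(8*y - 1) + w*(-6*y^2 + 2*y - 7) - 8*y^3 - y^2 + 7*y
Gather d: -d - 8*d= -9*d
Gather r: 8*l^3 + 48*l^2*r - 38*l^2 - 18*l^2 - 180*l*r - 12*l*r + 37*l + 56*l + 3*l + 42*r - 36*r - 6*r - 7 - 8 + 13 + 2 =8*l^3 - 56*l^2 + 96*l + r*(48*l^2 - 192*l)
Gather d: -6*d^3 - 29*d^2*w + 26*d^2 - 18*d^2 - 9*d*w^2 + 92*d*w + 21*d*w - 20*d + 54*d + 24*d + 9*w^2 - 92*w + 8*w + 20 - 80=-6*d^3 + d^2*(8 - 29*w) + d*(-9*w^2 + 113*w + 58) + 9*w^2 - 84*w - 60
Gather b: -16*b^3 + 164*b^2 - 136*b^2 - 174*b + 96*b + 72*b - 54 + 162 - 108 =-16*b^3 + 28*b^2 - 6*b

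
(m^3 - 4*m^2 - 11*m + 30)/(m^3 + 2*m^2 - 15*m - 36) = (m^2 - 7*m + 10)/(m^2 - m - 12)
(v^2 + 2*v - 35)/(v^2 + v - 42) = (v - 5)/(v - 6)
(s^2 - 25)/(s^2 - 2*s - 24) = (25 - s^2)/(-s^2 + 2*s + 24)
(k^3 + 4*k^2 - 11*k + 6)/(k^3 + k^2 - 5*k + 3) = (k + 6)/(k + 3)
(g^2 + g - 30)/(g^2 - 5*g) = (g + 6)/g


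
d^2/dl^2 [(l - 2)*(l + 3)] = 2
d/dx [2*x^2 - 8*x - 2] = 4*x - 8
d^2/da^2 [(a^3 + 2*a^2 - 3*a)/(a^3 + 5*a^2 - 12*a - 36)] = 6*(-a^6 + 9*a^5 + 81*a^4 + 279*a^3 + 576*a^2 + 756*a + 1296)/(a^9 + 15*a^8 + 39*a^7 - 343*a^6 - 1548*a^5 + 2052*a^4 + 15120*a^3 + 3888*a^2 - 46656*a - 46656)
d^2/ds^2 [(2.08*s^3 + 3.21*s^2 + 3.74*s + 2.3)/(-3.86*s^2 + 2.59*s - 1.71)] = (-2.8421709430404e-14*s^5 - 176.079516*s^3 - 23.214252*s^2 + 249.588816*s - 52.395394)/(57.512456*s^6 - 115.769892*s^5 + 154.114746*s^4 - 119.947303*s^3 + 68.273631*s^2 - 22.720257*s + 5.000211)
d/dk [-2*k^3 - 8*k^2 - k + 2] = -6*k^2 - 16*k - 1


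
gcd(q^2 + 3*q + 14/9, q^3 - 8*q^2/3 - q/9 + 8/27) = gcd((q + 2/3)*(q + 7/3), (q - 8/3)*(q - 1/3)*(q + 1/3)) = 1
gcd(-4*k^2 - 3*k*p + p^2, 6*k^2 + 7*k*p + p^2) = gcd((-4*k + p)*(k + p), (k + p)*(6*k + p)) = k + p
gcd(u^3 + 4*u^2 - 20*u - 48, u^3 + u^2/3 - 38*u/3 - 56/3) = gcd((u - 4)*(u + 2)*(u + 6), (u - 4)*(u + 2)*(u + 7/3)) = u^2 - 2*u - 8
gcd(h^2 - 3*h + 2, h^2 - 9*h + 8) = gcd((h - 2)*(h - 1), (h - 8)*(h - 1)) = h - 1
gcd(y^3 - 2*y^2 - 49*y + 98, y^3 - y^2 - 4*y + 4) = y - 2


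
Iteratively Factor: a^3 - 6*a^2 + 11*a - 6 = (a - 3)*(a^2 - 3*a + 2) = (a - 3)*(a - 1)*(a - 2)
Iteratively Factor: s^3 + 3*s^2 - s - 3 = (s + 1)*(s^2 + 2*s - 3) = (s - 1)*(s + 1)*(s + 3)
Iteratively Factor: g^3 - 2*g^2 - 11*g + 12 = (g - 1)*(g^2 - g - 12) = (g - 4)*(g - 1)*(g + 3)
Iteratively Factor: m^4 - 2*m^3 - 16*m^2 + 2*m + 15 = (m + 3)*(m^3 - 5*m^2 - m + 5) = (m - 5)*(m + 3)*(m^2 - 1) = (m - 5)*(m - 1)*(m + 3)*(m + 1)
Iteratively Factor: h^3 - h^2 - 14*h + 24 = (h - 2)*(h^2 + h - 12) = (h - 3)*(h - 2)*(h + 4)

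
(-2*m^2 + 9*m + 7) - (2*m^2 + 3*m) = -4*m^2 + 6*m + 7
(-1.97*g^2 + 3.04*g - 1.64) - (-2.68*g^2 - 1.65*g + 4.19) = 0.71*g^2 + 4.69*g - 5.83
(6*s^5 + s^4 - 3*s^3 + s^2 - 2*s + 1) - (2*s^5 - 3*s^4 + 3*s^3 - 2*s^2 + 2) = 4*s^5 + 4*s^4 - 6*s^3 + 3*s^2 - 2*s - 1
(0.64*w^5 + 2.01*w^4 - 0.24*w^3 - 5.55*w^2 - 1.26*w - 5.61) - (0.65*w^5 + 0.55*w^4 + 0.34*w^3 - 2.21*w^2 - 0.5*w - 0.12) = -0.01*w^5 + 1.46*w^4 - 0.58*w^3 - 3.34*w^2 - 0.76*w - 5.49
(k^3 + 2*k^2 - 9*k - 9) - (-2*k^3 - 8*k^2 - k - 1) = 3*k^3 + 10*k^2 - 8*k - 8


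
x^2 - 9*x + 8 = (x - 8)*(x - 1)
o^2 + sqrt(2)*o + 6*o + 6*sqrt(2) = (o + 6)*(o + sqrt(2))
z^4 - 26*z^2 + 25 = (z - 5)*(z - 1)*(z + 1)*(z + 5)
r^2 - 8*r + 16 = (r - 4)^2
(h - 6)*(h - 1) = h^2 - 7*h + 6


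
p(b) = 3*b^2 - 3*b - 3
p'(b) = 6*b - 3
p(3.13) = 17.00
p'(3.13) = 15.78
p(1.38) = -1.43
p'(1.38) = 5.28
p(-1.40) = 7.08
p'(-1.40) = -11.40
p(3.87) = 30.32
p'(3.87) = 20.22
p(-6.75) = 153.94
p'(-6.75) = -43.50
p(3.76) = 28.13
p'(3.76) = 19.56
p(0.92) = -3.22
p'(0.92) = 2.52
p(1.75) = 0.94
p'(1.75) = 7.50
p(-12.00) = 465.00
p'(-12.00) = -75.00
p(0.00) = -3.00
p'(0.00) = -3.00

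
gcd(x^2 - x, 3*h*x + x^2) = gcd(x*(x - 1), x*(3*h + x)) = x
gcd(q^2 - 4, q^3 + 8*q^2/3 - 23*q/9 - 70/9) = q + 2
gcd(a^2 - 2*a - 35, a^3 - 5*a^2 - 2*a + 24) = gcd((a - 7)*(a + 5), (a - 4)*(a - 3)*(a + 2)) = 1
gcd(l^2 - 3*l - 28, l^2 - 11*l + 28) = l - 7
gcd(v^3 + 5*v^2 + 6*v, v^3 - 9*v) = v^2 + 3*v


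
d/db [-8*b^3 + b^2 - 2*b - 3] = -24*b^2 + 2*b - 2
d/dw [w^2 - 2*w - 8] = 2*w - 2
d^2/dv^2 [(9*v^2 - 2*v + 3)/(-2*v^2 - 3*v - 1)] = 4*(31*v^3 + 9*v^2 - 33*v - 18)/(8*v^6 + 36*v^5 + 66*v^4 + 63*v^3 + 33*v^2 + 9*v + 1)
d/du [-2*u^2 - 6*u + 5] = -4*u - 6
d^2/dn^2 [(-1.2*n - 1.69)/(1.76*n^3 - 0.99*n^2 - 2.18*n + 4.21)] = (-22.30272*n^5 - 50.274048*n^4 + 35.553936*n^3 + 135.665178*n^2 + 23.240316*n - 52.177334)/(5.451776*n^9 - 9.199872*n^8 - 15.083376*n^7 + 60.942981*n^6 - 25.330206*n^5 - 98.653533*n^4 + 137.739148*n^3 + 7.382235*n^2 - 115.915614*n + 74.618461)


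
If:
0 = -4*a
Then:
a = 0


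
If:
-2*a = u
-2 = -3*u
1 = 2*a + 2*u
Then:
No Solution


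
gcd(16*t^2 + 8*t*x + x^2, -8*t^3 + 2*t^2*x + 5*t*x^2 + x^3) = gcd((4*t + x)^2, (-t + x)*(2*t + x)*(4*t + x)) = 4*t + x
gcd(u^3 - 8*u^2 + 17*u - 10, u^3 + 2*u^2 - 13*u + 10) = u^2 - 3*u + 2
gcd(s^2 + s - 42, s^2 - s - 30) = s - 6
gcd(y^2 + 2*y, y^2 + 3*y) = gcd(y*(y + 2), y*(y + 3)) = y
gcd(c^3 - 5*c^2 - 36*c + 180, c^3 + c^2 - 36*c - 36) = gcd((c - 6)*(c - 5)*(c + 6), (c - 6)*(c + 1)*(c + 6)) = c^2 - 36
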